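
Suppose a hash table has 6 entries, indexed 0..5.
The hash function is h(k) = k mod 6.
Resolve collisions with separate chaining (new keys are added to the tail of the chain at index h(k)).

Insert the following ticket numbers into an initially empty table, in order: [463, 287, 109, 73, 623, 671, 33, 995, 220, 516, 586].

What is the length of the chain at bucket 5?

Insert 463: h=1, bucket 1 empty -> new chain.
Insert 287: h=5, bucket 5 empty -> new chain.
Insert 109: h=1, bucket 1 nonempty -> append to chain.
Insert 73: h=1, bucket 1 nonempty -> append to chain.
Insert 623: h=5, bucket 5 nonempty -> append to chain.
Insert 671: h=5, bucket 5 nonempty -> append to chain.
Insert 33: h=3, bucket 3 empty -> new chain.
Insert 995: h=5, bucket 5 nonempty -> append to chain.
Insert 220: h=4, bucket 4 empty -> new chain.
Insert 516: h=0, bucket 0 empty -> new chain.
Insert 586: h=4, bucket 4 nonempty -> append to chain.
Final buckets:
0: 516
1: 463 -> 109 -> 73
2: -
3: 33
4: 220 -> 586
5: 287 -> 623 -> 671 -> 995

4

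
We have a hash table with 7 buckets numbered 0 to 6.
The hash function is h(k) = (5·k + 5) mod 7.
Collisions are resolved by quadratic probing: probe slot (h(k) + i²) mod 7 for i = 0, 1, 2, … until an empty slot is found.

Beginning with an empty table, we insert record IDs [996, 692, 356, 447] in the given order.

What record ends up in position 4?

356

996 hashes to 1; slot 1 is free → place at 1.
692 hashes to 0; slot 0 is free → place at 0.
356 hashes to 0; 0,1 taken → place at 4.
447 hashes to 0; 0,1,4 taken → place at 2.
Table: [692, 996, 447, -, 356, -, -]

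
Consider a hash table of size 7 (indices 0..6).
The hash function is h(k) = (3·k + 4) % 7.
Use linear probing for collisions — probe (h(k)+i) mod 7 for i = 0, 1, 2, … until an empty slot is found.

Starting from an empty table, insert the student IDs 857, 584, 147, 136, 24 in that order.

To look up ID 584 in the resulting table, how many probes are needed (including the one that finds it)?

2

857: h=6 → slot 6
584: h=6, probe 6,0 → slot 0
147: h=4 → slot 4
136: h=6, probe 6,0,1 → slot 1
24: h=6, probe 6,0,1,2 → slot 2
Table: [584, 136, 24, —, 147, —, 857]
Lookup 584: h=6, probe 6,0 → found at 0.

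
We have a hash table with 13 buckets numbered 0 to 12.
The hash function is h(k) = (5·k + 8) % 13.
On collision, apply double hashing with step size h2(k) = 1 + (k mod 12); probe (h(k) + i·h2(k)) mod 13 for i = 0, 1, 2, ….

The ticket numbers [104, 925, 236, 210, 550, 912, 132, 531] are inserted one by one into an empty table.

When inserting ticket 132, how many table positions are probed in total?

104 hashes to 8; slot 8 is free => place at 8.
925 hashes to 5; slot 5 is free => place at 5.
236 hashes to 5, h2=9; 5 taken => place at 1.
210 hashes to 5, h2=7; 5 taken => place at 12.
550 hashes to 2; slot 2 is free => place at 2.
912 hashes to 5, h2=1; 5 taken => place at 6.
132 hashes to 5, h2=1; 5,6 taken => place at 7.
531 hashes to 11; slot 11 is free => place at 11.
Table: [-, 236, 550, -, -, 925, 912, 132, 104, -, -, 531, 210]

3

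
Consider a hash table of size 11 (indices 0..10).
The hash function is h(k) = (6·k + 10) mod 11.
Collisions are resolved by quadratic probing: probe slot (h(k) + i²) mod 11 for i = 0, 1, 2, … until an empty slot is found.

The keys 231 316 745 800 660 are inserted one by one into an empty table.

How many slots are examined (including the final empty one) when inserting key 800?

Insert 231: h=10, slot 10 empty => index 10.
Insert 316: h=3, slot 3 empty => index 3.
Insert 745: h=3, slot 3 occupied => index 4.
Insert 800: h=3, slots 3,4 occupied => index 7.
Insert 660: h=10, slot 10 occupied => index 0.
Table: [660, ∅, ∅, 316, 745, ∅, ∅, 800, ∅, ∅, 231]

3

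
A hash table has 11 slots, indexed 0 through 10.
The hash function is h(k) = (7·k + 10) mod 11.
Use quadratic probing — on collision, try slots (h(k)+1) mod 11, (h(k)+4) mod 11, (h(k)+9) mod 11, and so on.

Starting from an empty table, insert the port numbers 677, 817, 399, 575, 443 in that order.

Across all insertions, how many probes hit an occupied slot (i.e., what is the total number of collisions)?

6

Insert 677: h=8, slot 8 empty -> index 8.
Insert 817: h=9, slot 9 empty -> index 9.
Insert 399: h=9, slot 9 occupied -> index 10.
Insert 575: h=9, slots 9,10 occupied -> index 2.
Insert 443: h=9, slots 9,10,2 occupied -> index 7.
Table: [_, _, 575, _, _, _, _, 443, 677, 817, 399]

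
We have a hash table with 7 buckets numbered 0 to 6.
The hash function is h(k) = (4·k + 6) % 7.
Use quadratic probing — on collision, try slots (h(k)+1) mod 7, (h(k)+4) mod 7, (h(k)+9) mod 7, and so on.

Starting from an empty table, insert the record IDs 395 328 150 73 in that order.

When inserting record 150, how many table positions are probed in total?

2

Insert 395: h=4, slot 4 empty → index 4.
Insert 328: h=2, slot 2 empty → index 2.
Insert 150: h=4, slot 4 occupied → index 5.
Insert 73: h=4, slots 4,5 occupied → index 1.
Table: [_, 73, 328, _, 395, 150, _]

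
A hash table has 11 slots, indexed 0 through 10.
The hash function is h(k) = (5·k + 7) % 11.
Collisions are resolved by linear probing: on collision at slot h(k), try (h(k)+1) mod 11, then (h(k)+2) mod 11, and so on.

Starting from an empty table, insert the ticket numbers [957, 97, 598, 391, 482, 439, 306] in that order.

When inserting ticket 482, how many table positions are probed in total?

957 hashes to 7; slot 7 is free → place at 7.
97 hashes to 8; slot 8 is free → place at 8.
598 hashes to 5; slot 5 is free → place at 5.
391 hashes to 4; slot 4 is free → place at 4.
482 hashes to 8; 8 taken → place at 9.
439 hashes to 2; slot 2 is free → place at 2.
306 hashes to 8; 8,9 taken → place at 10.
Table: [-, -, 439, -, 391, 598, -, 957, 97, 482, 306]

2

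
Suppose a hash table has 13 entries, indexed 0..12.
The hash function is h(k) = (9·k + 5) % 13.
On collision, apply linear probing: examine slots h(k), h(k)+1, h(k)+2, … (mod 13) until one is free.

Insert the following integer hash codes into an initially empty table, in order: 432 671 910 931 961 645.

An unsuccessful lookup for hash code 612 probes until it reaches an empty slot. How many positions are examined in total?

2

432 hashes to 6; slot 6 is free -> place at 6.
671 hashes to 12; slot 12 is free -> place at 12.
910 hashes to 5; slot 5 is free -> place at 5.
931 hashes to 12; 12 taken -> place at 0.
961 hashes to 9; slot 9 is free -> place at 9.
645 hashes to 12; 12,0 taken -> place at 1.
Table: [931, 645, ∅, ∅, ∅, 910, 432, ∅, ∅, 961, ∅, ∅, 671]
Lookup 612: h=1, probe 1,2 → slot 2 empty, not found.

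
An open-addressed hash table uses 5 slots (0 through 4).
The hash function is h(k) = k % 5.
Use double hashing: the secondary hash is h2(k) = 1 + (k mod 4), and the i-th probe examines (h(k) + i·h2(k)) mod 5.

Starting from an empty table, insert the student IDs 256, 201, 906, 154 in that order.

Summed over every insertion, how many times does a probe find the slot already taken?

256: h=1 => slot 1
201: h=1, h2=2, probe 1,3 => slot 3
906: h=1, h2=3, probe 1,4 => slot 4
154: h=4, h2=3, probe 4,2 => slot 2
Table: [-, 256, 154, 201, 906]

3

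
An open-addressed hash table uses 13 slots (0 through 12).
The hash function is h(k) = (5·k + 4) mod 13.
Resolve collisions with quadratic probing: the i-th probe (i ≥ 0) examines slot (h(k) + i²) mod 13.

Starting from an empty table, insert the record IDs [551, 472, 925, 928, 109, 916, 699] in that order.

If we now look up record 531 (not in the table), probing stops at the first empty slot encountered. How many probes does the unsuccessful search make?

Insert 551: h=3, slot 3 empty → index 3.
Insert 472: h=11, slot 11 empty → index 11.
Insert 925: h=1, slot 1 empty → index 1.
Insert 928: h=3, slot 3 occupied → index 4.
Insert 109: h=3, slots 3,4 occupied → index 7.
Insert 916: h=8, slot 8 empty → index 8.
Insert 699: h=2, slot 2 empty → index 2.
Table: [_, 925, 699, 551, 928, _, _, 109, 916, _, _, 472, _]
Lookup 531: h=7, probe 7,8,11,3,10 → slot 10 empty, not found.

5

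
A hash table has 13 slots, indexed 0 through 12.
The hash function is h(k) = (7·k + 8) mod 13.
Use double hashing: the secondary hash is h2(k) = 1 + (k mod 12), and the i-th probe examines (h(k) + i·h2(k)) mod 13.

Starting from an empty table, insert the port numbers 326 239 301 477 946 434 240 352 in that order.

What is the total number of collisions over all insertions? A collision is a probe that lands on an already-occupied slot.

3

Insert 326: h=2, slot 2 empty -> index 2.
Insert 239: h=4, slot 4 empty -> index 4.
Insert 301: h=9, slot 9 empty -> index 9.
Insert 477: h=6, slot 6 empty -> index 6.
Insert 946: h=0, slot 0 empty -> index 0.
Insert 434: h=4, h2=3, slot 4 occupied -> index 7.
Insert 240: h=11, slot 11 empty -> index 11.
Insert 352: h=2, h2=5, slots 2,7 occupied -> index 12.
Table: [946, —, 326, —, 239, —, 477, 434, —, 301, —, 240, 352]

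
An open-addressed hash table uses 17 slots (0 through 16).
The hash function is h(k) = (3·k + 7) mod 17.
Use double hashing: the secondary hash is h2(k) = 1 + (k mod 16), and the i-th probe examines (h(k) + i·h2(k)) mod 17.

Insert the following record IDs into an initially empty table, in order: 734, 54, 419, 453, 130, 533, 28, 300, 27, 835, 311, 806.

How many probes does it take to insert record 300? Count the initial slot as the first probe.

3

734 hashes to 16; slot 16 is free => place at 16.
54 hashes to 16, h2=7; 16 taken => place at 6.
419 hashes to 6, h2=4; 6 taken => place at 10.
453 hashes to 6, h2=6; 6 taken => place at 12.
130 hashes to 6, h2=3; 6 taken => place at 9.
533 hashes to 8; slot 8 is free => place at 8.
28 hashes to 6, h2=13; 6 taken => place at 2.
300 hashes to 6, h2=13; 6,2 taken => place at 15.
27 hashes to 3; slot 3 is free => place at 3.
835 hashes to 13; slot 13 is free => place at 13.
311 hashes to 5; slot 5 is free => place at 5.
806 hashes to 11; slot 11 is free => place at 11.
Table: [—, —, 28, 27, —, 311, 54, —, 533, 130, 419, 806, 453, 835, —, 300, 734]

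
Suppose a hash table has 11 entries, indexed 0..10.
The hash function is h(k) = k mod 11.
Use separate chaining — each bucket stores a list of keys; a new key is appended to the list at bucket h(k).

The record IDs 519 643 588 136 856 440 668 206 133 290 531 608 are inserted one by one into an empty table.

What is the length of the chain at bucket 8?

2

519 -> bucket 2
643 -> bucket 5
588 -> bucket 5 (collision)
136 -> bucket 4
856 -> bucket 9
440 -> bucket 0
668 -> bucket 8
206 -> bucket 8 (collision)
133 -> bucket 1
290 -> bucket 4 (collision)
531 -> bucket 3
608 -> bucket 3 (collision)
Final buckets:
0: 440
1: 133
2: 519
3: 531 -> 608
4: 136 -> 290
5: 643 -> 588
6: —
7: —
8: 668 -> 206
9: 856
10: —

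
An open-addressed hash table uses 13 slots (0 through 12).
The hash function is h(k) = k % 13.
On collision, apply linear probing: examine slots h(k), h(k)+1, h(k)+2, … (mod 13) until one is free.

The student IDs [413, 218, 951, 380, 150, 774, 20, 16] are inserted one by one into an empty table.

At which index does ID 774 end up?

413: h=10 => slot 10
218: h=10, probe 10,11 => slot 11
951: h=2 => slot 2
380: h=3 => slot 3
150: h=7 => slot 7
774: h=7, probe 7,8 => slot 8
20: h=7, probe 7,8,9 => slot 9
16: h=3, probe 3,4 => slot 4
Table: [_, _, 951, 380, 16, _, _, 150, 774, 20, 413, 218, _]

8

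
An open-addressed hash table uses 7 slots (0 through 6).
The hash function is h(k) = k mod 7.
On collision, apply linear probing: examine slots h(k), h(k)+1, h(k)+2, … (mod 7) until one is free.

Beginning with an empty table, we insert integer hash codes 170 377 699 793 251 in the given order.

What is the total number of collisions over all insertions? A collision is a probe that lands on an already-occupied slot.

Insert 170: h=2, slot 2 empty → index 2.
Insert 377: h=6, slot 6 empty → index 6.
Insert 699: h=6, slot 6 occupied → index 0.
Insert 793: h=2, slot 2 occupied → index 3.
Insert 251: h=6, slots 6,0 occupied → index 1.
Table: [699, 251, 170, 793, —, —, 377]

4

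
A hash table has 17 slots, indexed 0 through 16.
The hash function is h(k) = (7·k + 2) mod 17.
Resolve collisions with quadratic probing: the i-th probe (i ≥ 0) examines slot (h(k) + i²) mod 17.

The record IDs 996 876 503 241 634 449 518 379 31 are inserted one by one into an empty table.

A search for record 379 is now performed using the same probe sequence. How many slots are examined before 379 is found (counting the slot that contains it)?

996 hashes to 4; slot 4 is free → place at 4.
876 hashes to 14; slot 14 is free → place at 14.
503 hashes to 4; 4 taken → place at 5.
241 hashes to 6; slot 6 is free → place at 6.
634 hashes to 3; slot 3 is free → place at 3.
449 hashes to 0; slot 0 is free → place at 0.
518 hashes to 7; slot 7 is free → place at 7.
379 hashes to 3; 3,4,7 taken → place at 12.
31 hashes to 15; slot 15 is free → place at 15.
Table: [449, ., ., 634, 996, 503, 241, 518, ., ., ., ., 379, ., 876, 31, .]
Lookup 379: h=3, probe 3,4,7,12 → found at 12.

4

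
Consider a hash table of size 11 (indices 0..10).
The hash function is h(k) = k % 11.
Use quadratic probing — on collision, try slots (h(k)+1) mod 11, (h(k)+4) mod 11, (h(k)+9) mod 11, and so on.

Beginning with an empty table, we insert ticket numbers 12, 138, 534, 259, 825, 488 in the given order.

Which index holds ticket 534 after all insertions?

12: h=1 -> slot 1
138: h=6 -> slot 6
534: h=6, probe 6,7 -> slot 7
259: h=6, probe 6,7,10 -> slot 10
825: h=0 -> slot 0
488: h=4 -> slot 4
Table: [825, 12, ., ., 488, ., 138, 534, ., ., 259]

7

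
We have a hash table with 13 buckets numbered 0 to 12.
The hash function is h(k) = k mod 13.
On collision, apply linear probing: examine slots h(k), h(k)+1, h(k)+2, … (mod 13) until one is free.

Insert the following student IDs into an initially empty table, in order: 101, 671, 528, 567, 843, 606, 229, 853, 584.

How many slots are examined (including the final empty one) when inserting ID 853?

Insert 101: h=10, slot 10 empty -> index 10.
Insert 671: h=8, slot 8 empty -> index 8.
Insert 528: h=8, slot 8 occupied -> index 9.
Insert 567: h=8, slots 8,9,10 occupied -> index 11.
Insert 843: h=11, slot 11 occupied -> index 12.
Insert 606: h=8, slots 8,9,10,11,12 occupied -> index 0.
Insert 229: h=8, slots 8,9,10,11,12,0 occupied -> index 1.
Insert 853: h=8, slots 8,9,10,11,12,0,1 occupied -> index 2.
Insert 584: h=12, slots 12,0,1,2 occupied -> index 3.
Table: [606, 229, 853, 584, -, -, -, -, 671, 528, 101, 567, 843]

8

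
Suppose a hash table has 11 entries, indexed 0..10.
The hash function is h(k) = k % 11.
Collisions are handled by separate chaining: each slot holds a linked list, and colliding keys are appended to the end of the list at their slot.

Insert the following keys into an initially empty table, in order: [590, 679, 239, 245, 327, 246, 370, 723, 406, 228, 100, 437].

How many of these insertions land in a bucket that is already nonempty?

590 → bucket 7
679 → bucket 8
239 → bucket 8 (collision)
245 → bucket 3
327 → bucket 8 (collision)
246 → bucket 4
370 → bucket 7 (collision)
723 → bucket 8 (collision)
406 → bucket 10
228 → bucket 8 (collision)
100 → bucket 1
437 → bucket 8 (collision)
Final buckets:
0: -
1: 100
2: -
3: 245
4: 246
5: -
6: -
7: 590 -> 370
8: 679 -> 239 -> 327 -> 723 -> 228 -> 437
9: -
10: 406

6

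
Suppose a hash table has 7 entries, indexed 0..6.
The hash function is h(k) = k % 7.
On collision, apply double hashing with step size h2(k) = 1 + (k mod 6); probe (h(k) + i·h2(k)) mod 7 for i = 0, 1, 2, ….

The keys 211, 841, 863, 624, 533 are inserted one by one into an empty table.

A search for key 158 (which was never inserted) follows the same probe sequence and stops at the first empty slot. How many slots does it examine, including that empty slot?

4

211 hashes to 1; slot 1 is free -> place at 1.
841 hashes to 1, h2=2; 1 taken -> place at 3.
863 hashes to 2; slot 2 is free -> place at 2.
624 hashes to 1, h2=1; 1,2,3 taken -> place at 4.
533 hashes to 1, h2=6; 1 taken -> place at 0.
Table: [533, 211, 863, 841, 624, -, -]
Lookup 158: h=4, h2=3, probe 4,0,3,6 → slot 6 empty, not found.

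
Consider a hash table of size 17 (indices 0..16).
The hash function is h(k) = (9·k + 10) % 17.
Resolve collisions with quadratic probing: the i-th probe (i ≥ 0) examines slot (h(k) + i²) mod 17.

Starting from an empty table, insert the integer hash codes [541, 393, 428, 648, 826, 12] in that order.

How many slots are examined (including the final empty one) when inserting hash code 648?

2

541: h=0 -> slot 0
393: h=11 -> slot 11
428: h=3 -> slot 3
648: h=11, probe 11,12 -> slot 12
826: h=15 -> slot 15
12: h=16 -> slot 16
Table: [541, —, —, 428, —, —, —, —, —, —, —, 393, 648, —, —, 826, 12]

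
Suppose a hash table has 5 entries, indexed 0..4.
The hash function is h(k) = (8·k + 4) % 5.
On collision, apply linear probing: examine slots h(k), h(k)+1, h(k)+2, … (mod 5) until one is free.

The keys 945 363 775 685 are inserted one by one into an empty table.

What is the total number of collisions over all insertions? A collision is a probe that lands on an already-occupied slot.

3

Insert 945: h=4, slot 4 empty → index 4.
Insert 363: h=3, slot 3 empty → index 3.
Insert 775: h=4, slot 4 occupied → index 0.
Insert 685: h=4, slots 4,0 occupied → index 1.
Table: [775, 685, _, 363, 945]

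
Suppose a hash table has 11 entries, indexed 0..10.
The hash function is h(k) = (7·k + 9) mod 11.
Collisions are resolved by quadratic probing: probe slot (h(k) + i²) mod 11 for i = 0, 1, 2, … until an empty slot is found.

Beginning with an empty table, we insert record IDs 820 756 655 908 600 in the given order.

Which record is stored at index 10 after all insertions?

820: h=7 → slot 7
756: h=10 → slot 10
655: h=7, probe 7,8 → slot 8
908: h=7, probe 7,8,0 → slot 0
600: h=7, probe 7,8,0,5 → slot 5
Table: [908, -, -, -, -, 600, -, 820, 655, -, 756]

756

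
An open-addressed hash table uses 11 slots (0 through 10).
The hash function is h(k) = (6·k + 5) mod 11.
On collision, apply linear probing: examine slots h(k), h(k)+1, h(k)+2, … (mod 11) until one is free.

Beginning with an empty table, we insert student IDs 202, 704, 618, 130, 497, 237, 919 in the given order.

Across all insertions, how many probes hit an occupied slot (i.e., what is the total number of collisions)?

Insert 202: h=7, slot 7 empty → index 7.
Insert 704: h=5, slot 5 empty → index 5.
Insert 618: h=6, slot 6 empty → index 6.
Insert 130: h=4, slot 4 empty → index 4.
Insert 497: h=6, slots 6,7 occupied → index 8.
Insert 237: h=8, slot 8 occupied → index 9.
Insert 919: h=8, slots 8,9 occupied → index 10.
Table: [-, -, -, -, 130, 704, 618, 202, 497, 237, 919]

5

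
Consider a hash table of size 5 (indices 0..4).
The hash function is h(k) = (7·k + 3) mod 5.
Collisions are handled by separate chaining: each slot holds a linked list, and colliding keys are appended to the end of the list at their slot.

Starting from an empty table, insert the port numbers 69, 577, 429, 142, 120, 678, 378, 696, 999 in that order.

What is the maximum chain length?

3

Insert 69: h=1, bucket 1 empty -> new chain.
Insert 577: h=2, bucket 2 empty -> new chain.
Insert 429: h=1, bucket 1 nonempty -> append to chain.
Insert 142: h=2, bucket 2 nonempty -> append to chain.
Insert 120: h=3, bucket 3 empty -> new chain.
Insert 678: h=4, bucket 4 empty -> new chain.
Insert 378: h=4, bucket 4 nonempty -> append to chain.
Insert 696: h=0, bucket 0 empty -> new chain.
Insert 999: h=1, bucket 1 nonempty -> append to chain.
Final buckets:
0: 696
1: 69 -> 429 -> 999
2: 577 -> 142
3: 120
4: 678 -> 378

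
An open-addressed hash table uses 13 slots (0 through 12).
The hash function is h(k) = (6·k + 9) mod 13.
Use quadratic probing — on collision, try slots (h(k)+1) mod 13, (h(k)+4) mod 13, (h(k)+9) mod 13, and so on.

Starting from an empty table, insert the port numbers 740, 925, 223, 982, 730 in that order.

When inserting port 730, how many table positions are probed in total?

4

740: h=3 => slot 3
925: h=8 => slot 8
223: h=8, probe 8,9 => slot 9
982: h=12 => slot 12
730: h=8, probe 8,9,12,4 => slot 4
Table: [-, -, -, 740, 730, -, -, -, 925, 223, -, -, 982]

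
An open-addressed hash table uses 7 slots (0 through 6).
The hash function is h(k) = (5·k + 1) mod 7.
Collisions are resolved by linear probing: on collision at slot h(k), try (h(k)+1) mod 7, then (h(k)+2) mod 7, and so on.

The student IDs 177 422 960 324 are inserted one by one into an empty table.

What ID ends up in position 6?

960

Insert 177: h=4, slot 4 empty -> index 4.
Insert 422: h=4, slot 4 occupied -> index 5.
Insert 960: h=6, slot 6 empty -> index 6.
Insert 324: h=4, slots 4,5,6 occupied -> index 0.
Table: [324, —, —, —, 177, 422, 960]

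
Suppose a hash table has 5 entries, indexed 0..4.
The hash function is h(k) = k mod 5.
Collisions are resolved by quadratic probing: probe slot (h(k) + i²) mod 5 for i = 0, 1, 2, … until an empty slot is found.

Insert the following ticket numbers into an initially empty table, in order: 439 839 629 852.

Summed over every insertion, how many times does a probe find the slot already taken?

439: h=4 => slot 4
839: h=4, probe 4,0 => slot 0
629: h=4, probe 4,0,3 => slot 3
852: h=2 => slot 2
Table: [839, ., 852, 629, 439]

3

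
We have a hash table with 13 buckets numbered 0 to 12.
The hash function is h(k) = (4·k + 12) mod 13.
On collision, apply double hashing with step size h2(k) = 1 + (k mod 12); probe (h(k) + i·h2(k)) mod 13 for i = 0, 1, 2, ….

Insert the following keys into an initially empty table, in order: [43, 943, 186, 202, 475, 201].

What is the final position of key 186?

9

Insert 43: h=2, slot 2 empty -> index 2.
Insert 943: h=1, slot 1 empty -> index 1.
Insert 186: h=2, h2=7, slot 2 occupied -> index 9.
Insert 202: h=1, h2=11, slot 1 occupied -> index 12.
Insert 475: h=1, h2=8, slots 1,9 occupied -> index 4.
Insert 201: h=10, slot 10 empty -> index 10.
Table: [_, 943, 43, _, 475, _, _, _, _, 186, 201, _, 202]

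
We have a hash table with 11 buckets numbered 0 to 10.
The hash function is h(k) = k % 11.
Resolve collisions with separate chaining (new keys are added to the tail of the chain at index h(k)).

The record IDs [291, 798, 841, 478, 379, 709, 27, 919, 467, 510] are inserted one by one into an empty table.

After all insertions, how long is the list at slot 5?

7

Insert 291: h=5, bucket 5 empty → new chain.
Insert 798: h=6, bucket 6 empty → new chain.
Insert 841: h=5, bucket 5 nonempty → append to chain.
Insert 478: h=5, bucket 5 nonempty → append to chain.
Insert 379: h=5, bucket 5 nonempty → append to chain.
Insert 709: h=5, bucket 5 nonempty → append to chain.
Insert 27: h=5, bucket 5 nonempty → append to chain.
Insert 919: h=6, bucket 6 nonempty → append to chain.
Insert 467: h=5, bucket 5 nonempty → append to chain.
Insert 510: h=4, bucket 4 empty → new chain.
Final buckets:
0: -
1: -
2: -
3: -
4: 510
5: 291 -> 841 -> 478 -> 379 -> 709 -> 27 -> 467
6: 798 -> 919
7: -
8: -
9: -
10: -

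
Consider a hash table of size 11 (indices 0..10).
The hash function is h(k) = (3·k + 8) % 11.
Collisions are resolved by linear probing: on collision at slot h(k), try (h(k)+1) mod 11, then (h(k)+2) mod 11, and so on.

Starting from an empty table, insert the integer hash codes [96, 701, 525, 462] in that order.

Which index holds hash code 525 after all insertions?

1

96 hashes to 10; slot 10 is free -> place at 10.
701 hashes to 10; 10 taken -> place at 0.
525 hashes to 10; 10,0 taken -> place at 1.
462 hashes to 8; slot 8 is free -> place at 8.
Table: [701, 525, —, —, —, —, —, —, 462, —, 96]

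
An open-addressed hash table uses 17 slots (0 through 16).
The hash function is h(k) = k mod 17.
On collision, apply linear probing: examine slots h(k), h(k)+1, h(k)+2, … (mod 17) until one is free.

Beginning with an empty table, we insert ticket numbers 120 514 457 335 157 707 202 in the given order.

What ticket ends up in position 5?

Insert 120: h=1, slot 1 empty → index 1.
Insert 514: h=4, slot 4 empty → index 4.
Insert 457: h=15, slot 15 empty → index 15.
Insert 335: h=12, slot 12 empty → index 12.
Insert 157: h=4, slot 4 occupied → index 5.
Insert 707: h=10, slot 10 empty → index 10.
Insert 202: h=15, slot 15 occupied → index 16.
Table: [∅, 120, ∅, ∅, 514, 157, ∅, ∅, ∅, ∅, 707, ∅, 335, ∅, ∅, 457, 202]

157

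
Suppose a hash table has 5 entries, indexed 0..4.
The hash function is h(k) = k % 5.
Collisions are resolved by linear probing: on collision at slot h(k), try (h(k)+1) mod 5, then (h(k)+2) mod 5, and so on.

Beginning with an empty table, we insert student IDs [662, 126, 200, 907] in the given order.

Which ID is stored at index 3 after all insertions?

662: h=2 -> slot 2
126: h=1 -> slot 1
200: h=0 -> slot 0
907: h=2, probe 2,3 -> slot 3
Table: [200, 126, 662, 907, —]

907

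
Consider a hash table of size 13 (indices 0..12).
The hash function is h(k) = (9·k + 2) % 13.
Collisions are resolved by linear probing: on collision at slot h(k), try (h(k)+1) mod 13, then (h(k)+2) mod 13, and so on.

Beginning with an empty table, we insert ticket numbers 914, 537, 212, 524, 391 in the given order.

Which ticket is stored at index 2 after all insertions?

914 hashes to 12; slot 12 is free => place at 12.
537 hashes to 12; 12 taken => place at 0.
212 hashes to 12; 12,0 taken => place at 1.
524 hashes to 12; 12,0,1 taken => place at 2.
391 hashes to 11; slot 11 is free => place at 11.
Table: [537, 212, 524, ., ., ., ., ., ., ., ., 391, 914]

524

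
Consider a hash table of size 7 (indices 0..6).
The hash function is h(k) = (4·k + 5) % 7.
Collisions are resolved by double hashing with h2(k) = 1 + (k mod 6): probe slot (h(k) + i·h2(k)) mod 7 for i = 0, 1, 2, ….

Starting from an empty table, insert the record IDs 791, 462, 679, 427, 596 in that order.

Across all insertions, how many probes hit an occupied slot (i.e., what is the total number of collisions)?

6

791: h=5 -> slot 5
462: h=5, h2=1, probe 5,6 -> slot 6
679: h=5, h2=2, probe 5,0 -> slot 0
427: h=5, h2=2, probe 5,0,2 -> slot 2
596: h=2, h2=3, probe 2,5,1 -> slot 1
Table: [679, 596, 427, -, -, 791, 462]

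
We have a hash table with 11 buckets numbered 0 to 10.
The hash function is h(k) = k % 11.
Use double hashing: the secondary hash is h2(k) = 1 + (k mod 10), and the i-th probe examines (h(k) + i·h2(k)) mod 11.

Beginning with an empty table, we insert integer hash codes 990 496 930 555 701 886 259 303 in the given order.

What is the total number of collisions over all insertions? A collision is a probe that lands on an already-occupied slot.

4

990 hashes to 0; slot 0 is free => place at 0.
496 hashes to 1; slot 1 is free => place at 1.
930 hashes to 6; slot 6 is free => place at 6.
555 hashes to 5; slot 5 is free => place at 5.
701 hashes to 8; slot 8 is free => place at 8.
886 hashes to 6, h2=7; 6 taken => place at 2.
259 hashes to 6, h2=10; 6,5 taken => place at 4.
303 hashes to 6, h2=4; 6 taken => place at 10.
Table: [990, 496, 886, ∅, 259, 555, 930, ∅, 701, ∅, 303]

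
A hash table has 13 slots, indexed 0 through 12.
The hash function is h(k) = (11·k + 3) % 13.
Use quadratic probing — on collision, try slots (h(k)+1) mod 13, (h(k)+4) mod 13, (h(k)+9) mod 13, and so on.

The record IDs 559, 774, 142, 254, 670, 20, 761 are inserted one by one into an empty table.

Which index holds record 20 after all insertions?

Insert 559: h=3, slot 3 empty => index 3.
Insert 774: h=2, slot 2 empty => index 2.
Insert 142: h=5, slot 5 empty => index 5.
Insert 254: h=2, slots 2,3 occupied => index 6.
Insert 670: h=2, slots 2,3,6 occupied => index 11.
Insert 20: h=2, slots 2,3,6,11,5 occupied => index 1.
Insert 761: h=2, slots 2,3,6,11,5,1 occupied => index 12.
Table: [-, 20, 774, 559, -, 142, 254, -, -, -, -, 670, 761]

1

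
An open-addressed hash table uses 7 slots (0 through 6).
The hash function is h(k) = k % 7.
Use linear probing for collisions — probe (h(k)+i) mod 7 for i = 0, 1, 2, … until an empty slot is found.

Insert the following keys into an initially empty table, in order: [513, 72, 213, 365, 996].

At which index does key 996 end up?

Insert 513: h=2, slot 2 empty → index 2.
Insert 72: h=2, slot 2 occupied → index 3.
Insert 213: h=3, slot 3 occupied → index 4.
Insert 365: h=1, slot 1 empty → index 1.
Insert 996: h=2, slots 2,3,4 occupied → index 5.
Table: [∅, 365, 513, 72, 213, 996, ∅]

5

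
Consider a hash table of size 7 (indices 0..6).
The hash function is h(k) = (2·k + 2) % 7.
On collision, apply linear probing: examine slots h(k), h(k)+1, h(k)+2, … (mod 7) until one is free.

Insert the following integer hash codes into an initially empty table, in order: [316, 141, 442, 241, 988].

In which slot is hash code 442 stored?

6

Insert 316: h=4, slot 4 empty → index 4.
Insert 141: h=4, slot 4 occupied → index 5.
Insert 442: h=4, slots 4,5 occupied → index 6.
Insert 241: h=1, slot 1 empty → index 1.
Insert 988: h=4, slots 4,5,6 occupied → index 0.
Table: [988, 241, _, _, 316, 141, 442]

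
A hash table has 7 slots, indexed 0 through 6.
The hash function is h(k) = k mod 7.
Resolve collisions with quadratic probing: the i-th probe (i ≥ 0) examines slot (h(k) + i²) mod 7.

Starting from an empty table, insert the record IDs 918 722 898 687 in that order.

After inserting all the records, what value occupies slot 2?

918 hashes to 1; slot 1 is free → place at 1.
722 hashes to 1; 1 taken → place at 2.
898 hashes to 2; 2 taken → place at 3.
687 hashes to 1; 1,2 taken → place at 5.
Table: [_, 918, 722, 898, _, 687, _]

722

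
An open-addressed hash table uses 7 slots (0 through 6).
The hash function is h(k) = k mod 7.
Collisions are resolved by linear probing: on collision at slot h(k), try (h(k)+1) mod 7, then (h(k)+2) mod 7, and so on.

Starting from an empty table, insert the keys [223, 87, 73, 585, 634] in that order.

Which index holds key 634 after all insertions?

0

Insert 223: h=6, slot 6 empty -> index 6.
Insert 87: h=3, slot 3 empty -> index 3.
Insert 73: h=3, slot 3 occupied -> index 4.
Insert 585: h=4, slot 4 occupied -> index 5.
Insert 634: h=4, slots 4,5,6 occupied -> index 0.
Table: [634, -, -, 87, 73, 585, 223]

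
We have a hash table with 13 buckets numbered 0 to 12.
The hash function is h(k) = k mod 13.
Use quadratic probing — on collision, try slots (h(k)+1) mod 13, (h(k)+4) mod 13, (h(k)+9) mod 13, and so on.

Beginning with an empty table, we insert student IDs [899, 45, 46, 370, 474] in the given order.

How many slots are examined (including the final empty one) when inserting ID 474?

5

899 hashes to 2; slot 2 is free => place at 2.
45 hashes to 6; slot 6 is free => place at 6.
46 hashes to 7; slot 7 is free => place at 7.
370 hashes to 6; 6,7 taken => place at 10.
474 hashes to 6; 6,7,10,2 taken => place at 9.
Table: [—, —, 899, —, —, —, 45, 46, —, 474, 370, —, —]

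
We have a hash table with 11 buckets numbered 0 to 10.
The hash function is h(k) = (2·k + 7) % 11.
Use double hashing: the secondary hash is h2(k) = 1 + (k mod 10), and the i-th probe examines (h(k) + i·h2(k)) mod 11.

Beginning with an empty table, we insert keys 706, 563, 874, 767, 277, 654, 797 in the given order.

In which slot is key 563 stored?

Insert 706: h=0, slot 0 empty -> index 0.
Insert 563: h=0, h2=4, slot 0 occupied -> index 4.
Insert 874: h=6, slot 6 empty -> index 6.
Insert 767: h=1, slot 1 empty -> index 1.
Insert 277: h=0, h2=8, slot 0 occupied -> index 8.
Insert 654: h=6, h2=5, slots 6,0 occupied -> index 5.
Insert 797: h=6, h2=8, slot 6 occupied -> index 3.
Table: [706, 767, -, 797, 563, 654, 874, -, 277, -, -]

4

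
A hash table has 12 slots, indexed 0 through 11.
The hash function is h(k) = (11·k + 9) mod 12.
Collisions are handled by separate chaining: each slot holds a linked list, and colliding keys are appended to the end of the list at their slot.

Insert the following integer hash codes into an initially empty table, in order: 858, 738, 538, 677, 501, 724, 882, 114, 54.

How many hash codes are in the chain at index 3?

Insert 858: h=3, bucket 3 empty → new chain.
Insert 738: h=3, bucket 3 nonempty → append to chain.
Insert 538: h=11, bucket 11 empty → new chain.
Insert 677: h=4, bucket 4 empty → new chain.
Insert 501: h=0, bucket 0 empty → new chain.
Insert 724: h=5, bucket 5 empty → new chain.
Insert 882: h=3, bucket 3 nonempty → append to chain.
Insert 114: h=3, bucket 3 nonempty → append to chain.
Insert 54: h=3, bucket 3 nonempty → append to chain.
Final buckets:
0: 501
1: -
2: -
3: 858 -> 738 -> 882 -> 114 -> 54
4: 677
5: 724
6: -
7: -
8: -
9: -
10: -
11: 538

5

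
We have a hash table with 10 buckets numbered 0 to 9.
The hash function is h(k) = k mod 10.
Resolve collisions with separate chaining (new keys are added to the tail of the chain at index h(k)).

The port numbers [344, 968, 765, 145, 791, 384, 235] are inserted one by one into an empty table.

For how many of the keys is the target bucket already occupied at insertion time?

344 -> bucket 4
968 -> bucket 8
765 -> bucket 5
145 -> bucket 5 (collision)
791 -> bucket 1
384 -> bucket 4 (collision)
235 -> bucket 5 (collision)
Final buckets:
0: -
1: 791
2: -
3: -
4: 344 -> 384
5: 765 -> 145 -> 235
6: -
7: -
8: 968
9: -

3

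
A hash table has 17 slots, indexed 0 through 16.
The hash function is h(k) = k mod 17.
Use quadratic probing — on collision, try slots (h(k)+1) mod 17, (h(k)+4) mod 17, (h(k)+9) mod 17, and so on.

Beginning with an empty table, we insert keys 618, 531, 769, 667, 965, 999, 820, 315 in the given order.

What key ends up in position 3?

618: h=6 => slot 6
531: h=4 => slot 4
769: h=4, probe 4,5 => slot 5
667: h=4, probe 4,5,8 => slot 8
965: h=13 => slot 13
999: h=13, probe 13,14 => slot 14
820: h=4, probe 4,5,8,13,3 => slot 3
315: h=9 => slot 9
Table: [_, _, _, 820, 531, 769, 618, _, 667, 315, _, _, _, 965, 999, _, _]

820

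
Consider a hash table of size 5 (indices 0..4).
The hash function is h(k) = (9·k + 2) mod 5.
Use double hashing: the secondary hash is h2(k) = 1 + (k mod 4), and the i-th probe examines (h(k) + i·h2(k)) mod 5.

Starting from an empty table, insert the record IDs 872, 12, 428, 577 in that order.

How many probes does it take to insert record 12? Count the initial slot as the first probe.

872: h=0 → slot 0
12: h=0, h2=1, probe 0,1 → slot 1
428: h=4 → slot 4
577: h=0, h2=2, probe 0,2 → slot 2
Table: [872, 12, 577, ., 428]

2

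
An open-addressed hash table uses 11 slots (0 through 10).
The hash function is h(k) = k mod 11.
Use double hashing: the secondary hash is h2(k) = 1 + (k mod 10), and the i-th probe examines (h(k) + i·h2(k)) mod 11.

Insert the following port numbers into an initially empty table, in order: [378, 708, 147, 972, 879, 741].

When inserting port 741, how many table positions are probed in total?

2

378 hashes to 4; slot 4 is free => place at 4.
708 hashes to 4, h2=9; 4 taken => place at 2.
147 hashes to 4, h2=8; 4 taken => place at 1.
972 hashes to 4, h2=3; 4 taken => place at 7.
879 hashes to 10; slot 10 is free => place at 10.
741 hashes to 4, h2=2; 4 taken => place at 6.
Table: [—, 147, 708, —, 378, —, 741, 972, —, —, 879]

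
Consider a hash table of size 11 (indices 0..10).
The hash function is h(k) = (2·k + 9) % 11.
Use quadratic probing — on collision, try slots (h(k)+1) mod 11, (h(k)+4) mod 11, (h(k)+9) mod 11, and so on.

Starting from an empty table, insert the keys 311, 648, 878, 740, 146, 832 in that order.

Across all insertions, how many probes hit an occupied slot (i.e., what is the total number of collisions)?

311: h=4 => slot 4
648: h=7 => slot 7
878: h=5 => slot 5
740: h=4, probe 4,5,8 => slot 8
146: h=4, probe 4,5,8,2 => slot 2
832: h=1 => slot 1
Table: [—, 832, 146, —, 311, 878, —, 648, 740, —, —]

5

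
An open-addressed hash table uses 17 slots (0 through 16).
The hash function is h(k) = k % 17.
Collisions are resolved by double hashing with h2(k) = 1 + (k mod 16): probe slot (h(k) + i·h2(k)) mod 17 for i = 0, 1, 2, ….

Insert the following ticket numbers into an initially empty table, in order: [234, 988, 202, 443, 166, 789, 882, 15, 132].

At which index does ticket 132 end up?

6

Insert 234: h=13, slot 13 empty -> index 13.
Insert 988: h=2, slot 2 empty -> index 2.
Insert 202: h=15, slot 15 empty -> index 15.
Insert 443: h=1, slot 1 empty -> index 1.
Insert 166: h=13, h2=7, slot 13 occupied -> index 3.
Insert 789: h=7, slot 7 empty -> index 7.
Insert 882: h=15, h2=3, slots 15,1 occupied -> index 4.
Insert 15: h=15, h2=16, slot 15 occupied -> index 14.
Insert 132: h=13, h2=5, slots 13,1 occupied -> index 6.
Table: [-, 443, 988, 166, 882, -, 132, 789, -, -, -, -, -, 234, 15, 202, -]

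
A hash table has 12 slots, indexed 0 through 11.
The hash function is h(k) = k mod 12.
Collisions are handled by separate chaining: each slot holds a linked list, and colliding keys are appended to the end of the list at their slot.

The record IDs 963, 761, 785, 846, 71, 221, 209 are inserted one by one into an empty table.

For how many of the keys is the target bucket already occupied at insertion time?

Insert 963: h=3, bucket 3 empty -> new chain.
Insert 761: h=5, bucket 5 empty -> new chain.
Insert 785: h=5, bucket 5 nonempty -> append to chain.
Insert 846: h=6, bucket 6 empty -> new chain.
Insert 71: h=11, bucket 11 empty -> new chain.
Insert 221: h=5, bucket 5 nonempty -> append to chain.
Insert 209: h=5, bucket 5 nonempty -> append to chain.
Final buckets:
0: —
1: —
2: —
3: 963
4: —
5: 761 -> 785 -> 221 -> 209
6: 846
7: —
8: —
9: —
10: —
11: 71

3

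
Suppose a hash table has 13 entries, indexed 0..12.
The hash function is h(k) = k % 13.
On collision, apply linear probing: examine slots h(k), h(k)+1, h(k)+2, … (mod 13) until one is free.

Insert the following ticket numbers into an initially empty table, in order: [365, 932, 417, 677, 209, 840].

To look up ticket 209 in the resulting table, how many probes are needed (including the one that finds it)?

4

Insert 365: h=1, slot 1 empty → index 1.
Insert 932: h=9, slot 9 empty → index 9.
Insert 417: h=1, slot 1 occupied → index 2.
Insert 677: h=1, slots 1,2 occupied → index 3.
Insert 209: h=1, slots 1,2,3 occupied → index 4.
Insert 840: h=8, slot 8 empty → index 8.
Table: [., 365, 417, 677, 209, ., ., ., 840, 932, ., ., .]
Lookup 209: h=1, probe 1,2,3,4 → found at 4.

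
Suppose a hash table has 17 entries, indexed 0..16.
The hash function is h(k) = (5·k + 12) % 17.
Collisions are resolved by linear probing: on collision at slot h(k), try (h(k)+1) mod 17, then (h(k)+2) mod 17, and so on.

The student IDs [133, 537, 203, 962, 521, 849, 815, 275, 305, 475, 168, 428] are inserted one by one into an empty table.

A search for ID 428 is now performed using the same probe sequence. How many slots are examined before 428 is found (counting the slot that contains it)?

8

133 hashes to 14; slot 14 is free => place at 14.
537 hashes to 11; slot 11 is free => place at 11.
203 hashes to 7; slot 7 is free => place at 7.
962 hashes to 11; 11 taken => place at 12.
521 hashes to 16; slot 16 is free => place at 16.
849 hashes to 7; 7 taken => place at 8.
815 hashes to 7; 7,8 taken => place at 9.
275 hashes to 10; slot 10 is free => place at 10.
305 hashes to 7; 7,8,9,10,11,12 taken => place at 13.
475 hashes to 7; 7,8,9,10,11,12,13,14 taken => place at 15.
168 hashes to 2; slot 2 is free => place at 2.
428 hashes to 10; 10,11,12,13,14,15,16 taken => place at 0.
Table: [428, _, 168, _, _, _, _, 203, 849, 815, 275, 537, 962, 305, 133, 475, 521]
Lookup 428: h=10, probe 10,11,12,13,14,15,16,0 → found at 0.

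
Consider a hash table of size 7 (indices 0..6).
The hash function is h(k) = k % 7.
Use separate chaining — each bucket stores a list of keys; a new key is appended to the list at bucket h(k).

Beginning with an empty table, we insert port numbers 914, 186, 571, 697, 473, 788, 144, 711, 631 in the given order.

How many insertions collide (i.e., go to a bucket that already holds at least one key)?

7

Insert 914: h=4, bucket 4 empty -> new chain.
Insert 186: h=4, bucket 4 nonempty -> append to chain.
Insert 571: h=4, bucket 4 nonempty -> append to chain.
Insert 697: h=4, bucket 4 nonempty -> append to chain.
Insert 473: h=4, bucket 4 nonempty -> append to chain.
Insert 788: h=4, bucket 4 nonempty -> append to chain.
Insert 144: h=4, bucket 4 nonempty -> append to chain.
Insert 711: h=4, bucket 4 nonempty -> append to chain.
Insert 631: h=1, bucket 1 empty -> new chain.
Final buckets:
0: —
1: 631
2: —
3: —
4: 914 -> 186 -> 571 -> 697 -> 473 -> 788 -> 144 -> 711
5: —
6: —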